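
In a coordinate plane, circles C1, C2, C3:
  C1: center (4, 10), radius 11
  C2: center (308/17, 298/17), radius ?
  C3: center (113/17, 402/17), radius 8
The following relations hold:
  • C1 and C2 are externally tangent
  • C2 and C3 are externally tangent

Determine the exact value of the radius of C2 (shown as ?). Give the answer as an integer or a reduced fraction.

1. [ext C1·C2]  r_C2² + 22r_C2 − 135 = 0  ⇒  r_C2 = 5 (r>0 drops 1)
2. [ext C2·C3]  r_C2² + 16r_C2 − 105 = 0  ⇒  r_C2 = 5 (r>0 drops 1)

5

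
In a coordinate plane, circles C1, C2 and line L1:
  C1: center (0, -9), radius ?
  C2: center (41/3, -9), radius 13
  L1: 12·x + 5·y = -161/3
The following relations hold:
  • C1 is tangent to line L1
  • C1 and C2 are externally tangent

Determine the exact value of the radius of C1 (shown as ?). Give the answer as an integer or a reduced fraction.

2/3

1. [C1‖L1]  r_C1² − 4/9 = 0  ⇒  r_C1 = 2/3 (r>0 drops 1)
2. [ext C1·C2]  r_C1² + 26r_C1 − 160/9 = 0  ⇒  r_C1 = 2/3 (r>0 drops 1)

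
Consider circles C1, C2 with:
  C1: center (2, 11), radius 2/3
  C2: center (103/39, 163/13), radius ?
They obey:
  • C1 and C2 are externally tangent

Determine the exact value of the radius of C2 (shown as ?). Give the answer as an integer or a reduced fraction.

1. [ext C1·C2]  r_C2² + (4/3)r_C2 − 7/3 = 0  ⇒  r_C2 = 1 (r>0 drops 1)

1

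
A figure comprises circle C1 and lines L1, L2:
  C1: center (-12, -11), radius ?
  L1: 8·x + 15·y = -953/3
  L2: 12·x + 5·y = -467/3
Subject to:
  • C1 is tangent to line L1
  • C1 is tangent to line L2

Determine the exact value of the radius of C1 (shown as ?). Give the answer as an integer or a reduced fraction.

1. [C1‖L1]  r_C1² − 100/9 = 0  ⇒  r_C1 = 10/3 (r>0 drops 1)
2. [C1‖L2]  r_C1² − 100/9 = 0  ⇒  r_C1 = 10/3 (r>0 drops 1)

10/3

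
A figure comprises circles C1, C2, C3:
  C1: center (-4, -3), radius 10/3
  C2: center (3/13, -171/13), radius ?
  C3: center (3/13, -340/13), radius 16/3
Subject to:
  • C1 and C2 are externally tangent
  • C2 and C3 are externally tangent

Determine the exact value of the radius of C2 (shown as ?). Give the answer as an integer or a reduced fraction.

1. [ext C1·C2]  r_C2² + (20/3)r_C2 − 989/9 = 0  ⇒  r_C2 = 23/3 (r>0 drops 1)
2. [ext C2·C3]  r_C2² + (32/3)r_C2 − 1265/9 = 0  ⇒  r_C2 = 23/3 (r>0 drops 1)

23/3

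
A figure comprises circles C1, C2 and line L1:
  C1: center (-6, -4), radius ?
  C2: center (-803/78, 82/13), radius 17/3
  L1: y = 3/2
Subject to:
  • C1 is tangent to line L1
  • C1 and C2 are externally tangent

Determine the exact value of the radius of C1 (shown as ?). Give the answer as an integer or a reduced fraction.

11/2

1. [C1‖L1]  r_C1² − 121/4 = 0  ⇒  r_C1 = 11/2 (r>0 drops 1)
2. [ext C1·C2]  r_C1² + (34/3)r_C1 − 1111/12 = 0  ⇒  r_C1 = 11/2 (r>0 drops 1)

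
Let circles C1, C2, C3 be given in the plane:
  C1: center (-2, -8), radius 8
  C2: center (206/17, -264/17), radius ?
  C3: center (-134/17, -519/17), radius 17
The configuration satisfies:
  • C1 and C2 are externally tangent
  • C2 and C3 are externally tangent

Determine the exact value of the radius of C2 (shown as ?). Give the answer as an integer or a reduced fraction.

8

1. [ext C1·C2]  r_C2² + 16r_C2 − 192 = 0  ⇒  r_C2 = 8 (r>0 drops 1)
2. [ext C2·C3]  r_C2² + 34r_C2 − 336 = 0  ⇒  r_C2 = 8 (r>0 drops 1)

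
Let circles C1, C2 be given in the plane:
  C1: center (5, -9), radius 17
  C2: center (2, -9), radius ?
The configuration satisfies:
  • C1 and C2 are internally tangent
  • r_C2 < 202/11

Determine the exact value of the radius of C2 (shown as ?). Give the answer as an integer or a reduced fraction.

14

1. [int C1,C2]  r_C2² − 34r_C2 + 280 = 0  ⇒  r_C2 = 14 or 20
2. given r_C2 < 202/11: keep 14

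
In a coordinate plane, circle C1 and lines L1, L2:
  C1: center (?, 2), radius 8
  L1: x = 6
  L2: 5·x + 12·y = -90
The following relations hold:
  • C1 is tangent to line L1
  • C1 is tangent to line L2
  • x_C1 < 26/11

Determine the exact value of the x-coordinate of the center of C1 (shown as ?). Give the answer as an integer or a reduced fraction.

-2

1. [C1‖L1]  x_C1² − 12x_C1 − 28 = 0  ⇒  x_C1 = -2 or 14
2. [C1‖L2]  x_C1² + (228/5)x_C1 + 436/5 = 0  ⇒  x_C1 = -218/5 or -2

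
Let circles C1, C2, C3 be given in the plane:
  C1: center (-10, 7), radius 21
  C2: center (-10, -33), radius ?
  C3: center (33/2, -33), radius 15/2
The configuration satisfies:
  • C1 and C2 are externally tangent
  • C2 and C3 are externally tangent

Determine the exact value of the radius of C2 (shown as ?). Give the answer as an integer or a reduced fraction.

19

1. [ext C1·C2]  r_C2² + 42r_C2 − 1159 = 0  ⇒  r_C2 = 19 (r>0 drops 1)
2. [ext C2·C3]  r_C2² + 15r_C2 − 646 = 0  ⇒  r_C2 = 19 (r>0 drops 1)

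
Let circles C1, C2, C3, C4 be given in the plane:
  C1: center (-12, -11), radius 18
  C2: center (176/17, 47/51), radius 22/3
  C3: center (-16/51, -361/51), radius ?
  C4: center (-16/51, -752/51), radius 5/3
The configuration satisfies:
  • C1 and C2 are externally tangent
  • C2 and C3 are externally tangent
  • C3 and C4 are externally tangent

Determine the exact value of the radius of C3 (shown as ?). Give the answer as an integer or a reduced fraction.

1. [ext C2·C3]  r_C3² + (44/3)r_C3 − 124 = 0  ⇒  r_C3 = 6 (r>0 drops 1)
2. [ext C3·C4]  r_C3² + (10/3)r_C3 − 56 = 0  ⇒  r_C3 = 6 (r>0 drops 1)

6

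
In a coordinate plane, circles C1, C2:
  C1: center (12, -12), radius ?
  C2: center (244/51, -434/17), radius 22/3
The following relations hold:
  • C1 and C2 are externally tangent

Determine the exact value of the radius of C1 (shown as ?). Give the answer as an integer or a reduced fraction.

8

1. [ext C1·C2]  r_C1² + (44/3)r_C1 − 544/3 = 0  ⇒  r_C1 = 8 (r>0 drops 1)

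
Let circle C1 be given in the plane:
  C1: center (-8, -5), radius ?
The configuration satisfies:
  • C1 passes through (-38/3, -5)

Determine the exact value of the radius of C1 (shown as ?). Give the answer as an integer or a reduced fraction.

1. [C1∋P]  r_C1² − 196/9 = 0  ⇒  r_C1 = 14/3 (r>0 drops 1)

14/3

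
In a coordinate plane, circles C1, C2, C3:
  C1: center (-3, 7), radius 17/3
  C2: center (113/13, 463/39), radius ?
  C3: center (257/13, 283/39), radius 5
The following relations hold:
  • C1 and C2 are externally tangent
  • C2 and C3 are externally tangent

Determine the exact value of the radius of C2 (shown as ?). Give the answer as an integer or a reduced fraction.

7

1. [ext C1·C2]  r_C2² + (34/3)r_C2 − 385/3 = 0  ⇒  r_C2 = 7 (r>0 drops 1)
2. [ext C2·C3]  r_C2² + 10r_C2 − 119 = 0  ⇒  r_C2 = 7 (r>0 drops 1)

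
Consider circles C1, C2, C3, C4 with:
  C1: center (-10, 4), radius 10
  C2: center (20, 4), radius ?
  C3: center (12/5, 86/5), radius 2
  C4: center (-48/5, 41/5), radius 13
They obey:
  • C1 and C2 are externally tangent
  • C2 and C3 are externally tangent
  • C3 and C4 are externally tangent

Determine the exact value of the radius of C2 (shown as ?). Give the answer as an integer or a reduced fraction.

20

1. [ext C1·C2]  r_C2² + 20r_C2 − 800 = 0  ⇒  r_C2 = 20 (r>0 drops 1)
2. [ext C2·C3]  r_C2² + 4r_C2 − 480 = 0  ⇒  r_C2 = 20 (r>0 drops 1)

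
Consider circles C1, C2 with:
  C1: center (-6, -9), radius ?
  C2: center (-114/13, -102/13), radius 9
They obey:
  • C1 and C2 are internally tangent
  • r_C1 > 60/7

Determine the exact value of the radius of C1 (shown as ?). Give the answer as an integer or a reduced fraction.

12

1. [int C1,C2]  r_C1² − 18r_C1 + 72 = 0  ⇒  r_C1 = 6 or 12
2. given r_C1 > 60/7: keep 12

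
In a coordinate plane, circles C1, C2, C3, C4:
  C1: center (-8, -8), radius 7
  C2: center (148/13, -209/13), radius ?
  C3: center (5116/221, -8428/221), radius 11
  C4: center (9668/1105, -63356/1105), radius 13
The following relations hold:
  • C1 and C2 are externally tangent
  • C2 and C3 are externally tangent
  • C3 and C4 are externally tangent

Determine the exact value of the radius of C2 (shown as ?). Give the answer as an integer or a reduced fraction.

14

1. [ext C1·C2]  r_C2² + 14r_C2 − 392 = 0  ⇒  r_C2 = 14 (r>0 drops 1)
2. [ext C2·C3]  r_C2² + 22r_C2 − 504 = 0  ⇒  r_C2 = 14 (r>0 drops 1)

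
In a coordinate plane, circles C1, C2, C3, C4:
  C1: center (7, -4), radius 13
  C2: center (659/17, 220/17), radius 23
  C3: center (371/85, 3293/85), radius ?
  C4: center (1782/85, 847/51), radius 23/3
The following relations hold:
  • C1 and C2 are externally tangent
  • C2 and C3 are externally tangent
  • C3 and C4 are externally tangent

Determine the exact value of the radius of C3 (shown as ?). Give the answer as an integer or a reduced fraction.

20

1. [ext C2·C3]  r_C3² + 46r_C3 − 1320 = 0  ⇒  r_C3 = 20 (r>0 drops 1)
2. [ext C3·C4]  r_C3² + (46/3)r_C3 − 2120/3 = 0  ⇒  r_C3 = 20 (r>0 drops 1)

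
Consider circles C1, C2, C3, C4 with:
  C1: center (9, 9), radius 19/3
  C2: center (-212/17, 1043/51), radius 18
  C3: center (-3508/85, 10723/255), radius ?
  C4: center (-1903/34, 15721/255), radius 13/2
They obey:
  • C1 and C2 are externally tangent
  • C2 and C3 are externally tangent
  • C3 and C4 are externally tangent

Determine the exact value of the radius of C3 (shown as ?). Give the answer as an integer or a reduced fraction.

1. [ext C2·C3]  r_C3² + 36r_C3 − 972 = 0  ⇒  r_C3 = 18 (r>0 drops 1)
2. [ext C3·C4]  r_C3² + 13r_C3 − 558 = 0  ⇒  r_C3 = 18 (r>0 drops 1)

18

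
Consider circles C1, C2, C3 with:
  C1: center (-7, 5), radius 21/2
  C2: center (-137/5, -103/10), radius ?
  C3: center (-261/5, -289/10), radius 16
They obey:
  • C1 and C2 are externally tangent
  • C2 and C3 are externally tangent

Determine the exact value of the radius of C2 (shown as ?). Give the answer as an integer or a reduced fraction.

1. [ext C1·C2]  r_C2² + 21r_C2 − 540 = 0  ⇒  r_C2 = 15 (r>0 drops 1)
2. [ext C2·C3]  r_C2² + 32r_C2 − 705 = 0  ⇒  r_C2 = 15 (r>0 drops 1)

15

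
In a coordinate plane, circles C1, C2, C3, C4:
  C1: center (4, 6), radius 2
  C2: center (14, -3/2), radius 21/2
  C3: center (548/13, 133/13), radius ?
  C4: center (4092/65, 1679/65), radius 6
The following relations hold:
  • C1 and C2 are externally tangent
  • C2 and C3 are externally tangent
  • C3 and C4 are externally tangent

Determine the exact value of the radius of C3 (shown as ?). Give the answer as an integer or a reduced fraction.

20

1. [ext C2·C3]  r_C3² + 21r_C3 − 820 = 0  ⇒  r_C3 = 20 (r>0 drops 1)
2. [ext C3·C4]  r_C3² + 12r_C3 − 640 = 0  ⇒  r_C3 = 20 (r>0 drops 1)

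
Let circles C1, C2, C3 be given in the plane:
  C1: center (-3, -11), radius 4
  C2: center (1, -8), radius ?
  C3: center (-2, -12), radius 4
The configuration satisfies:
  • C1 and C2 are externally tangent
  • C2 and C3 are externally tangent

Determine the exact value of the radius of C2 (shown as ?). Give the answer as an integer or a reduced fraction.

1. [ext C1·C2]  r_C2² + 8r_C2 − 9 = 0  ⇒  r_C2 = 1 (r>0 drops 1)
2. [ext C2·C3]  r_C2² + 8r_C2 − 9 = 0  ⇒  r_C2 = 1 (r>0 drops 1)

1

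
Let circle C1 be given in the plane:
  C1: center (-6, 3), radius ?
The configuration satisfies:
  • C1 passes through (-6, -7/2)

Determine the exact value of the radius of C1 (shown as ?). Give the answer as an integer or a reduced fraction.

1. [C1∋P]  r_C1² − 169/4 = 0  ⇒  r_C1 = 13/2 (r>0 drops 1)

13/2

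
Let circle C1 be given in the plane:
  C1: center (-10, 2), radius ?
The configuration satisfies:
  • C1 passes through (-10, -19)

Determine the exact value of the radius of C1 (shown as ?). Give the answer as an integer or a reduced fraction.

1. [C1∋P]  r_C1² − 441 = 0  ⇒  r_C1 = 21 (r>0 drops 1)

21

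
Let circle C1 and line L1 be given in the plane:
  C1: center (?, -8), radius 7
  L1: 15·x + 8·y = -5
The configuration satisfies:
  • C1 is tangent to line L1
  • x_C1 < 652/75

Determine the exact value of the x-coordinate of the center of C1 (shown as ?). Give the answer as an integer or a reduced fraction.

1. [C1‖L1]  x_C1² − (118/15)x_C1 − 712/15 = 0  ⇒  x_C1 = -4 or 178/15
2. given x_C1 < 652/75: keep -4

-4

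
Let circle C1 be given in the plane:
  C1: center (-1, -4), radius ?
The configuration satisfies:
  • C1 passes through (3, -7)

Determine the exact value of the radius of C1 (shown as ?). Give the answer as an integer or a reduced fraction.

5

1. [C1∋P]  r_C1² − 25 = 0  ⇒  r_C1 = 5 (r>0 drops 1)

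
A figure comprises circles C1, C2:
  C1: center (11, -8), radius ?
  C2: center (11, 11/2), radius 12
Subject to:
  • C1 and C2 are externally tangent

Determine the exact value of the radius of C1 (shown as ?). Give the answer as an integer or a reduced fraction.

1. [ext C1·C2]  r_C1² + 24r_C1 − 153/4 = 0  ⇒  r_C1 = 3/2 (r>0 drops 1)

3/2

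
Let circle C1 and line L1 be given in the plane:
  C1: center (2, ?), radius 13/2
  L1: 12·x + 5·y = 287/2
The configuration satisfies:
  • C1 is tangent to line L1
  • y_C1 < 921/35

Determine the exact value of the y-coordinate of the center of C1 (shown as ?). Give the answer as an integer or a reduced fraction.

7

1. [C1‖L1]  y_C1² − (239/5)y_C1 + 1428/5 = 0  ⇒  y_C1 = 7 or 204/5
2. given y_C1 < 921/35: keep 7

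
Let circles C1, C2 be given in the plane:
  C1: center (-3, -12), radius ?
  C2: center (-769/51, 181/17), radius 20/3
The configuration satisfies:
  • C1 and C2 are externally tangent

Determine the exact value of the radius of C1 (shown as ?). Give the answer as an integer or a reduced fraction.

19

1. [ext C1·C2]  r_C1² + (40/3)r_C1 − 1843/3 = 0  ⇒  r_C1 = 19 (r>0 drops 1)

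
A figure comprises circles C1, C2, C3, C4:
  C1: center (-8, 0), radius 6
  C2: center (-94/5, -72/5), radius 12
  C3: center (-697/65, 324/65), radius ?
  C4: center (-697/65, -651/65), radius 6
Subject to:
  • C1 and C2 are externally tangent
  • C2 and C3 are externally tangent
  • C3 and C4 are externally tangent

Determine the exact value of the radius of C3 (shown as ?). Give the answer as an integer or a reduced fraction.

9

1. [ext C2·C3]  r_C3² + 24r_C3 − 297 = 0  ⇒  r_C3 = 9 (r>0 drops 1)
2. [ext C3·C4]  r_C3² + 12r_C3 − 189 = 0  ⇒  r_C3 = 9 (r>0 drops 1)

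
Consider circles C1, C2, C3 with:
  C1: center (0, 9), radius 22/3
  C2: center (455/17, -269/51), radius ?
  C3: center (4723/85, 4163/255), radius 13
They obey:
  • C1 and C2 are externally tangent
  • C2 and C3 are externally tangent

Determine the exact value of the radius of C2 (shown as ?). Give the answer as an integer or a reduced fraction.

23

1. [ext C1·C2]  r_C2² + (44/3)r_C2 − 2599/3 = 0  ⇒  r_C2 = 23 (r>0 drops 1)
2. [ext C2·C3]  r_C2² + 26r_C2 − 1127 = 0  ⇒  r_C2 = 23 (r>0 drops 1)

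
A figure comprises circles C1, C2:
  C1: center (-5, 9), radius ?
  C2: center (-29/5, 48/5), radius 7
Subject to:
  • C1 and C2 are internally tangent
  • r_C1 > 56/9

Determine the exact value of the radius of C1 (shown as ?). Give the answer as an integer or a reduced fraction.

1. [int C1,C2]  r_C1² − 14r_C1 + 48 = 0  ⇒  r_C1 = 6 or 8
2. given r_C1 > 56/9: keep 8

8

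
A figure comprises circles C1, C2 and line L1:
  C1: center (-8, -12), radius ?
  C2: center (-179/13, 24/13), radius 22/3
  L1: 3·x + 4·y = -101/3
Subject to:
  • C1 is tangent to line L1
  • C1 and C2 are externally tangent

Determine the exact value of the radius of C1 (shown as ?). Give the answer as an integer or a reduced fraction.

1. [C1‖L1]  r_C1² − 529/9 = 0  ⇒  r_C1 = 23/3 (r>0 drops 1)
2. [ext C1·C2]  r_C1² + (44/3)r_C1 − 1541/9 = 0  ⇒  r_C1 = 23/3 (r>0 drops 1)

23/3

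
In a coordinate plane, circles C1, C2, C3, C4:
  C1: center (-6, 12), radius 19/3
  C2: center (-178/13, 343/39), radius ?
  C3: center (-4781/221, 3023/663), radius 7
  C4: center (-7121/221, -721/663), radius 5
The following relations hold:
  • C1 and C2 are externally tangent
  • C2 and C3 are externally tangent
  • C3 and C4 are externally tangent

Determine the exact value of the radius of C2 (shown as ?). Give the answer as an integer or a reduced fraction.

1. [ext C1·C2]  r_C2² + (38/3)r_C2 − 88/3 = 0  ⇒  r_C2 = 2 (r>0 drops 1)
2. [ext C2·C3]  r_C2² + 14r_C2 − 32 = 0  ⇒  r_C2 = 2 (r>0 drops 1)

2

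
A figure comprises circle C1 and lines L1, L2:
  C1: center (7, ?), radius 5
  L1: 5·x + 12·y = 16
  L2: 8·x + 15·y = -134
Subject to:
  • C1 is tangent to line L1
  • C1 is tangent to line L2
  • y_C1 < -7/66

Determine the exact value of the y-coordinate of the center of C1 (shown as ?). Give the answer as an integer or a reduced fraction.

-7

1. [C1‖L1]  y_C1² + (19/6)y_C1 − 161/6 = 0  ⇒  y_C1 = -7 or 23/6
2. [C1‖L2]  y_C1² + (76/3)y_C1 + 385/3 = 0  ⇒  y_C1 = -55/3 or -7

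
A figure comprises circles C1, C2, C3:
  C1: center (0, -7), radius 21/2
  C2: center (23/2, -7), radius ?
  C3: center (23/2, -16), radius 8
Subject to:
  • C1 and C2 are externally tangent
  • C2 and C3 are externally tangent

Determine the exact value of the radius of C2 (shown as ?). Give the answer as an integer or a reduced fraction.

1

1. [ext C1·C2]  r_C2² + 21r_C2 − 22 = 0  ⇒  r_C2 = 1 (r>0 drops 1)
2. [ext C2·C3]  r_C2² + 16r_C2 − 17 = 0  ⇒  r_C2 = 1 (r>0 drops 1)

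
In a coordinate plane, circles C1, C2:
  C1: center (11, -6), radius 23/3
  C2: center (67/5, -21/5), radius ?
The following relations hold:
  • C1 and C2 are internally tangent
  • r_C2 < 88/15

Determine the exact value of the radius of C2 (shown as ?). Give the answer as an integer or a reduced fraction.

14/3

1. [int C1,C2]  r_C2² − (46/3)r_C2 + 448/9 = 0  ⇒  r_C2 = 14/3 or 32/3
2. given r_C2 < 88/15: keep 14/3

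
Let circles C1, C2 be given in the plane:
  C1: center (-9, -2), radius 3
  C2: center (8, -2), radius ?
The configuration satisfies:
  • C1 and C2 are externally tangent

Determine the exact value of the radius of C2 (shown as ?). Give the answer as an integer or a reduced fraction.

14

1. [ext C1·C2]  r_C2² + 6r_C2 − 280 = 0  ⇒  r_C2 = 14 (r>0 drops 1)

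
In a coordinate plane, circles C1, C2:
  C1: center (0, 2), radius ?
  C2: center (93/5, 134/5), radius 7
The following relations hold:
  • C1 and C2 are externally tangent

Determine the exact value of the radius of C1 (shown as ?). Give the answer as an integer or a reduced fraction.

1. [ext C1·C2]  r_C1² + 14r_C1 − 912 = 0  ⇒  r_C1 = 24 (r>0 drops 1)

24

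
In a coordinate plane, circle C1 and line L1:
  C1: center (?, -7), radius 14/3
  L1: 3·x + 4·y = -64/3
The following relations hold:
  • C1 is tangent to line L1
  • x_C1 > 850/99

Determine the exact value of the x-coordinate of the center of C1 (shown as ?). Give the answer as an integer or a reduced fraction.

1. [C1‖L1]  x_C1² − (40/9)x_C1 − 500/9 = 0  ⇒  x_C1 = -50/9 or 10
2. given x_C1 > 850/99: keep 10

10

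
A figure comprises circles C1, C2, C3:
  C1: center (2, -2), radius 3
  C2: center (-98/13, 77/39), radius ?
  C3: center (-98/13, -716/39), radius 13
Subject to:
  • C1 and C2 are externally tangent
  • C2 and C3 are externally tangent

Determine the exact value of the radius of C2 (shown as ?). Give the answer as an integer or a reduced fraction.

22/3

1. [ext C1·C2]  r_C2² + 6r_C2 − 880/9 = 0  ⇒  r_C2 = 22/3 (r>0 drops 1)
2. [ext C2·C3]  r_C2² + 26r_C2 − 2200/9 = 0  ⇒  r_C2 = 22/3 (r>0 drops 1)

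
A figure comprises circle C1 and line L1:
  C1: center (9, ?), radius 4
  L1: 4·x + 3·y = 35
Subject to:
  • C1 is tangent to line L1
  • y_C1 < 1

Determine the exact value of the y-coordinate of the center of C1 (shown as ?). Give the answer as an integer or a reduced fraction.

-7

1. [C1‖L1]  y_C1² + (2/3)y_C1 − 133/3 = 0  ⇒  y_C1 = -7 or 19/3
2. given y_C1 < 1: keep -7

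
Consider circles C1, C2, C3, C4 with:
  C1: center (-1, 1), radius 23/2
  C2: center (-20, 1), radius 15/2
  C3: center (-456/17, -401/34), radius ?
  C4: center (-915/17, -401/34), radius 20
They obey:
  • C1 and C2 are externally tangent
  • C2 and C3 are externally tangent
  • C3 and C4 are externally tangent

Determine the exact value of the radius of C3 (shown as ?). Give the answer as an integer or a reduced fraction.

7

1. [ext C2·C3]  r_C3² + 15r_C3 − 154 = 0  ⇒  r_C3 = 7 (r>0 drops 1)
2. [ext C3·C4]  r_C3² + 40r_C3 − 329 = 0  ⇒  r_C3 = 7 (r>0 drops 1)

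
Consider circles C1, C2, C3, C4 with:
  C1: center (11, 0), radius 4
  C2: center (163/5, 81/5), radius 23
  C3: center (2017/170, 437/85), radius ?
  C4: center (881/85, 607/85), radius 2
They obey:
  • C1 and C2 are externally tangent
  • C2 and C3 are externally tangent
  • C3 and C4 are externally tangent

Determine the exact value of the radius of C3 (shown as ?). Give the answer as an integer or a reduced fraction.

1/2

1. [ext C2·C3]  r_C3² + 46r_C3 − 93/4 = 0  ⇒  r_C3 = 1/2 (r>0 drops 1)
2. [ext C3·C4]  r_C3² + 4r_C3 − 9/4 = 0  ⇒  r_C3 = 1/2 (r>0 drops 1)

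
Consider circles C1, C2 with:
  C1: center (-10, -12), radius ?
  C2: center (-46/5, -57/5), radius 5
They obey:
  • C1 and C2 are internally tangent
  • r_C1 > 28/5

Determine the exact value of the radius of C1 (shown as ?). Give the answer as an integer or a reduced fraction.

1. [int C1,C2]  r_C1² − 10r_C1 + 24 = 0  ⇒  r_C1 = 4 or 6
2. given r_C1 > 28/5: keep 6

6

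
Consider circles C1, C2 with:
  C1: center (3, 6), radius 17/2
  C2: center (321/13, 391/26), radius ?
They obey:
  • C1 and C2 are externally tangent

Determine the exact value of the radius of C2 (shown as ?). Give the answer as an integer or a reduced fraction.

1. [ext C1·C2]  r_C2² + 17r_C2 − 480 = 0  ⇒  r_C2 = 15 (r>0 drops 1)

15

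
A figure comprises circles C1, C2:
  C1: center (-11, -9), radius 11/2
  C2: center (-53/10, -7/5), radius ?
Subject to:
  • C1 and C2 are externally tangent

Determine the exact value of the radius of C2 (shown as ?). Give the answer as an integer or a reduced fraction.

1. [ext C1·C2]  r_C2² + 11r_C2 − 60 = 0  ⇒  r_C2 = 4 (r>0 drops 1)

4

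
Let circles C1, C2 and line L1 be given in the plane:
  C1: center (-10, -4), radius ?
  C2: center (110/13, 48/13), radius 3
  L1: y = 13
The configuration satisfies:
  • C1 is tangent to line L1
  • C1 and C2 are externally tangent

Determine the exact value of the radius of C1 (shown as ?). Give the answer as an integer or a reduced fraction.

17

1. [C1‖L1]  r_C1² − 289 = 0  ⇒  r_C1 = 17 (r>0 drops 1)
2. [ext C1·C2]  r_C1² + 6r_C1 − 391 = 0  ⇒  r_C1 = 17 (r>0 drops 1)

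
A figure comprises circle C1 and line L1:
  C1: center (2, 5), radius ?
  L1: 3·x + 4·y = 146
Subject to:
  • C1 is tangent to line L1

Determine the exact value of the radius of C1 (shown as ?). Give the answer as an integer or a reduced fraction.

24

1. [C1‖L1]  r_C1² − 576 = 0  ⇒  r_C1 = 24 (r>0 drops 1)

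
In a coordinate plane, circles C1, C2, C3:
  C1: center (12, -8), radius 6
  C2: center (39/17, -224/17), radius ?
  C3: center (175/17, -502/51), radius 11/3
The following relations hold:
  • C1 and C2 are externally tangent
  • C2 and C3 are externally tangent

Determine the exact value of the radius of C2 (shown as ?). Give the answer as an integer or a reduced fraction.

1. [ext C1·C2]  r_C2² + 12r_C2 − 85 = 0  ⇒  r_C2 = 5 (r>0 drops 1)
2. [ext C2·C3]  r_C2² + (22/3)r_C2 − 185/3 = 0  ⇒  r_C2 = 5 (r>0 drops 1)

5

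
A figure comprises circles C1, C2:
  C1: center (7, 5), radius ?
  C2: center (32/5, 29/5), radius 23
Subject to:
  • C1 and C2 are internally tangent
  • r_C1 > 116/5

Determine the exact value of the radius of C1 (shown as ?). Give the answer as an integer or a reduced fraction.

24

1. [int C1,C2]  r_C1² − 46r_C1 + 528 = 0  ⇒  r_C1 = 22 or 24
2. given r_C1 > 116/5: keep 24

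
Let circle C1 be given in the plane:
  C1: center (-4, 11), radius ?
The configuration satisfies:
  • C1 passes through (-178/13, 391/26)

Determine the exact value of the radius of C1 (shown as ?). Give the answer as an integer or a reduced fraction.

21/2

1. [C1∋P]  r_C1² − 441/4 = 0  ⇒  r_C1 = 21/2 (r>0 drops 1)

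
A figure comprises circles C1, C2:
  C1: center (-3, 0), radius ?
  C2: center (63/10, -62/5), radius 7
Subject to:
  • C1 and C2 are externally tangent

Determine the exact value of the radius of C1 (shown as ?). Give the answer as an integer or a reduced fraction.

17/2

1. [ext C1·C2]  r_C1² + 14r_C1 − 765/4 = 0  ⇒  r_C1 = 17/2 (r>0 drops 1)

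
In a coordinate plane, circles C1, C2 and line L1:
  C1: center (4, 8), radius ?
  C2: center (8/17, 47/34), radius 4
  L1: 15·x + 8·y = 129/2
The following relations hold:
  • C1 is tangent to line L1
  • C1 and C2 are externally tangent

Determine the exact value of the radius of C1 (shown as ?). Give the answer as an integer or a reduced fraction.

7/2

1. [C1‖L1]  r_C1² − 49/4 = 0  ⇒  r_C1 = 7/2 (r>0 drops 1)
2. [ext C1·C2]  r_C1² + 8r_C1 − 161/4 = 0  ⇒  r_C1 = 7/2 (r>0 drops 1)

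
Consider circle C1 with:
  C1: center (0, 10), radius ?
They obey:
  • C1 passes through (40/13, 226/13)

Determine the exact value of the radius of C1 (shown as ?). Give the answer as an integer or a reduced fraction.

1. [C1∋P]  r_C1² − 64 = 0  ⇒  r_C1 = 8 (r>0 drops 1)

8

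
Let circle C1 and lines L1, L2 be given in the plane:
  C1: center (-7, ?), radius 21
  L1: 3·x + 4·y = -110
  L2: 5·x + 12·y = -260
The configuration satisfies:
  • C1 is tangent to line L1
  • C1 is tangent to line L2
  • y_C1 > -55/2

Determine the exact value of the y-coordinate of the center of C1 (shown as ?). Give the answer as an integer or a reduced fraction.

1. [C1‖L1]  y_C1² + (89/2)y_C1 − 194 = 0  ⇒  y_C1 = -97/2 or 4
2. [C1‖L2]  y_C1² + (75/2)y_C1 − 166 = 0  ⇒  y_C1 = -83/2 or 4

4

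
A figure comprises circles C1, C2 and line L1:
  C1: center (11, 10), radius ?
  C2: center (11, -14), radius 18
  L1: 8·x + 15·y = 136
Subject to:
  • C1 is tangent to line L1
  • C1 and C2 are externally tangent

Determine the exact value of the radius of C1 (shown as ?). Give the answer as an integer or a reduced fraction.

6

1. [C1‖L1]  r_C1² − 36 = 0  ⇒  r_C1 = 6 (r>0 drops 1)
2. [ext C1·C2]  r_C1² + 36r_C1 − 252 = 0  ⇒  r_C1 = 6 (r>0 drops 1)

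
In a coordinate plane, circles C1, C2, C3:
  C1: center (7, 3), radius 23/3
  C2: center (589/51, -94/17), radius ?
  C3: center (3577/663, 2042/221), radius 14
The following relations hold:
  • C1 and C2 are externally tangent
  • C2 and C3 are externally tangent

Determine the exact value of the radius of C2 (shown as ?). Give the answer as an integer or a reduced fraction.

2

1. [ext C1·C2]  r_C2² + (46/3)r_C2 − 104/3 = 0  ⇒  r_C2 = 2 (r>0 drops 1)
2. [ext C2·C3]  r_C2² + 28r_C2 − 60 = 0  ⇒  r_C2 = 2 (r>0 drops 1)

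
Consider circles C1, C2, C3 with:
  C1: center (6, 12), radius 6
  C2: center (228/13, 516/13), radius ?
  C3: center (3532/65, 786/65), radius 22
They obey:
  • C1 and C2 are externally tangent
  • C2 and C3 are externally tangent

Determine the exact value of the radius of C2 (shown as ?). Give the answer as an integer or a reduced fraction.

24

1. [ext C1·C2]  r_C2² + 12r_C2 − 864 = 0  ⇒  r_C2 = 24 (r>0 drops 1)
2. [ext C2·C3]  r_C2² + 44r_C2 − 1632 = 0  ⇒  r_C2 = 24 (r>0 drops 1)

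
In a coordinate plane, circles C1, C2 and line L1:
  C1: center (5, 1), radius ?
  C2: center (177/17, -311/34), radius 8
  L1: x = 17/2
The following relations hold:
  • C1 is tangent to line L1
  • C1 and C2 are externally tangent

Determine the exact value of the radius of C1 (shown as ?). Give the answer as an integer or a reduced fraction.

7/2

1. [C1‖L1]  r_C1² − 49/4 = 0  ⇒  r_C1 = 7/2 (r>0 drops 1)
2. [ext C1·C2]  r_C1² + 16r_C1 − 273/4 = 0  ⇒  r_C1 = 7/2 (r>0 drops 1)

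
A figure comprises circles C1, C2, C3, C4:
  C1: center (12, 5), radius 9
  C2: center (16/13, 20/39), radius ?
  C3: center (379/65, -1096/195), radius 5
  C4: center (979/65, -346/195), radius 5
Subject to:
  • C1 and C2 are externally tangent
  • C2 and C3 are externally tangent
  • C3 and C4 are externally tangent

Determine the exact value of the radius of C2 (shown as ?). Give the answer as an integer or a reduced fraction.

8/3

1. [ext C1·C2]  r_C2² + 18r_C2 − 496/9 = 0  ⇒  r_C2 = 8/3 (r>0 drops 1)
2. [ext C2·C3]  r_C2² + 10r_C2 − 304/9 = 0  ⇒  r_C2 = 8/3 (r>0 drops 1)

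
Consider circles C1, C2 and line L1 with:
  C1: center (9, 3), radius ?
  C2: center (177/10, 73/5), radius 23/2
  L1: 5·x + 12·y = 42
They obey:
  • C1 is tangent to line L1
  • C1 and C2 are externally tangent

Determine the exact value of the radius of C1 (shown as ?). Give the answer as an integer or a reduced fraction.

3

1. [C1‖L1]  r_C1² − 9 = 0  ⇒  r_C1 = 3 (r>0 drops 1)
2. [ext C1·C2]  r_C1² + 23r_C1 − 78 = 0  ⇒  r_C1 = 3 (r>0 drops 1)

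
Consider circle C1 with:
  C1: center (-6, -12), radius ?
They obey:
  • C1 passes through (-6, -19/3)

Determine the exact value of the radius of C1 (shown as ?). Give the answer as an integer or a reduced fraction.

1. [C1∋P]  r_C1² − 289/9 = 0  ⇒  r_C1 = 17/3 (r>0 drops 1)

17/3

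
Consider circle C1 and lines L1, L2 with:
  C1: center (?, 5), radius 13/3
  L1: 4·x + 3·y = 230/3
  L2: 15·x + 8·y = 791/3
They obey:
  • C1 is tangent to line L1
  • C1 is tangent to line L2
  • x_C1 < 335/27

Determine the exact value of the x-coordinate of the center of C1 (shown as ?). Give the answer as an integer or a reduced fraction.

10

1. [C1‖L1]  x_C1² − (185/6)x_C1 + 625/3 = 0  ⇒  x_C1 = 10 or 125/6
2. [C1‖L2]  x_C1² − (1342/45)x_C1 + 1784/9 = 0  ⇒  x_C1 = 10 or 892/45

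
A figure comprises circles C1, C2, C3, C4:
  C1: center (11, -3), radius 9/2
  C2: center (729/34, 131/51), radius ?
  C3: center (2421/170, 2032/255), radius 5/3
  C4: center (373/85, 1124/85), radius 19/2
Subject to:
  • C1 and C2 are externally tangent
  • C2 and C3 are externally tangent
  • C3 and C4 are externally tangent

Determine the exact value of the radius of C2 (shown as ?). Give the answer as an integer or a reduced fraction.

22/3

1. [ext C1·C2]  r_C2² + 9r_C2 − 1078/9 = 0  ⇒  r_C2 = 22/3 (r>0 drops 1)
2. [ext C2·C3]  r_C2² + (10/3)r_C2 − 704/9 = 0  ⇒  r_C2 = 22/3 (r>0 drops 1)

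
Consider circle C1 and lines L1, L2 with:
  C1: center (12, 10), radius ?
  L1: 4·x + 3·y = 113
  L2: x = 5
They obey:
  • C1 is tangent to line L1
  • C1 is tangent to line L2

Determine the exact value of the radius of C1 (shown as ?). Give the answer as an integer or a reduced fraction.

1. [C1‖L1]  r_C1² − 49 = 0  ⇒  r_C1 = 7 (r>0 drops 1)
2. [C1‖L2]  r_C1² − 49 = 0  ⇒  r_C1 = 7 (r>0 drops 1)

7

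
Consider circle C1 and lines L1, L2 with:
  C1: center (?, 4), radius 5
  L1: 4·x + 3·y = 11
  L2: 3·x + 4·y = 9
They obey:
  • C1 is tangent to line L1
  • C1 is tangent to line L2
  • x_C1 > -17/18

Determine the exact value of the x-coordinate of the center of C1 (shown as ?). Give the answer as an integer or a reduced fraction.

6

1. [C1‖L1]  x_C1² + (1/2)x_C1 − 39 = 0  ⇒  x_C1 = -13/2 or 6
2. [C1‖L2]  x_C1² + (14/3)x_C1 − 64 = 0  ⇒  x_C1 = -32/3 or 6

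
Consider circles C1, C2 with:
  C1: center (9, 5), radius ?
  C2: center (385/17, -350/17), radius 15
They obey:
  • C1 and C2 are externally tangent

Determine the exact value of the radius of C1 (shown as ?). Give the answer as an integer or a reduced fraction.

1. [ext C1·C2]  r_C1² + 30r_C1 − 616 = 0  ⇒  r_C1 = 14 (r>0 drops 1)

14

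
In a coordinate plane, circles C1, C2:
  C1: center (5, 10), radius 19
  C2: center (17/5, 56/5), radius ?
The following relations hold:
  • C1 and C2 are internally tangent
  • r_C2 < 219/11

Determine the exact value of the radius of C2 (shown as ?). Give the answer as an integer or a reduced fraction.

1. [int C1,C2]  r_C2² − 38r_C2 + 357 = 0  ⇒  r_C2 = 17 or 21
2. given r_C2 < 219/11: keep 17

17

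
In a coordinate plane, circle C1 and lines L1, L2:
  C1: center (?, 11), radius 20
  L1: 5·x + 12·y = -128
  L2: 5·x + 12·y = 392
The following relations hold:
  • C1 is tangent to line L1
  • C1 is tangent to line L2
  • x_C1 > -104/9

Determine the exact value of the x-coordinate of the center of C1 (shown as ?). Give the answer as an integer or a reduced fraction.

0

1. [C1‖L1]  x_C1² + 104x_C1 = 0  ⇒  x_C1 = -104 or 0
2. [C1‖L2]  x_C1² − 104x_C1 = 0  ⇒  x_C1 = 0 or 104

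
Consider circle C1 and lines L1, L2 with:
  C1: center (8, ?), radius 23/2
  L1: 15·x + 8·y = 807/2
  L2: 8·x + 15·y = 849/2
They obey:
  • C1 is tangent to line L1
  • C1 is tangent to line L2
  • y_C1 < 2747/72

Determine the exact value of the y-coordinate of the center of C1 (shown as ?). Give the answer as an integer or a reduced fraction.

1. [C1‖L1]  y_C1² − (567/8)y_C1 + 5269/8 = 0  ⇒  y_C1 = 11 or 479/8
2. [C1‖L2]  y_C1² − (721/15)y_C1 + 6116/15 = 0  ⇒  y_C1 = 11 or 556/15

11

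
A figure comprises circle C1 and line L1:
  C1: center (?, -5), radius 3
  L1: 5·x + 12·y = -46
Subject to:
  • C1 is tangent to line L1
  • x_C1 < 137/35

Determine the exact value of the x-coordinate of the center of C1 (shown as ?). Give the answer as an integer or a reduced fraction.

1. [C1‖L1]  x_C1² − (28/5)x_C1 − 53 = 0  ⇒  x_C1 = -5 or 53/5
2. given x_C1 < 137/35: keep -5

-5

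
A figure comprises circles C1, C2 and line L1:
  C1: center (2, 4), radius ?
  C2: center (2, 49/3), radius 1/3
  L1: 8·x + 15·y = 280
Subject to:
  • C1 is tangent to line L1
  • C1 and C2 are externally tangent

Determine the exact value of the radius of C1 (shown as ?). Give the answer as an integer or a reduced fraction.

12

1. [C1‖L1]  r_C1² − 144 = 0  ⇒  r_C1 = 12 (r>0 drops 1)
2. [ext C1·C2]  r_C1² + (2/3)r_C1 − 152 = 0  ⇒  r_C1 = 12 (r>0 drops 1)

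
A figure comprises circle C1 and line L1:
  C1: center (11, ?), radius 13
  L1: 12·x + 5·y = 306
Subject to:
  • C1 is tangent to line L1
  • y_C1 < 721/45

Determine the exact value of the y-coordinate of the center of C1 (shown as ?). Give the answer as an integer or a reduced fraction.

1. [C1‖L1]  y_C1² − (348/5)y_C1 + 343/5 = 0  ⇒  y_C1 = 1 or 343/5
2. given y_C1 < 721/45: keep 1

1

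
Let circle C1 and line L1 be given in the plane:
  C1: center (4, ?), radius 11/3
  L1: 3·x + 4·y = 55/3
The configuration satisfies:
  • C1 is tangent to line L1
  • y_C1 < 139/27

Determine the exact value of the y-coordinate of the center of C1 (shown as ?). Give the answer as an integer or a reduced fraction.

1. [C1‖L1]  y_C1² − (19/6)y_C1 − 37/2 = 0  ⇒  y_C1 = -3 or 37/6
2. given y_C1 < 139/27: keep -3

-3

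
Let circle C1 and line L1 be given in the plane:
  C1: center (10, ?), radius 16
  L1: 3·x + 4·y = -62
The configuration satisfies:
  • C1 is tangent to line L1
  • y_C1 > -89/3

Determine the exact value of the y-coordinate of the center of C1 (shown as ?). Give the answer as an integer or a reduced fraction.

-3

1. [C1‖L1]  y_C1² + 46y_C1 + 129 = 0  ⇒  y_C1 = -43 or -3
2. given y_C1 > -89/3: keep -3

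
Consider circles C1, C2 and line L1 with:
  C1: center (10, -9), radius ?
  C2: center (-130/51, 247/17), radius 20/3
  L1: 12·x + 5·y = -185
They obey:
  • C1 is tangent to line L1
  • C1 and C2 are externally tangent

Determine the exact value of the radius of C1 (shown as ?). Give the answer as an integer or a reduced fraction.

1. [C1‖L1]  r_C1² − 400 = 0  ⇒  r_C1 = 20 (r>0 drops 1)
2. [ext C1·C2]  r_C1² + (40/3)r_C1 − 2000/3 = 0  ⇒  r_C1 = 20 (r>0 drops 1)

20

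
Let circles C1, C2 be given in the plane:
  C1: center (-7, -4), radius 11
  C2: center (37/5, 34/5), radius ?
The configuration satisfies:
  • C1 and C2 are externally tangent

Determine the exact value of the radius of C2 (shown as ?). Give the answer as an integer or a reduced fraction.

7

1. [ext C1·C2]  r_C2² + 22r_C2 − 203 = 0  ⇒  r_C2 = 7 (r>0 drops 1)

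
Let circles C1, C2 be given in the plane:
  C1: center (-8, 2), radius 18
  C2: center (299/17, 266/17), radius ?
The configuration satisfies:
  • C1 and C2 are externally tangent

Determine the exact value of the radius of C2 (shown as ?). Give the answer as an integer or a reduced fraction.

11

1. [ext C1·C2]  r_C2² + 36r_C2 − 517 = 0  ⇒  r_C2 = 11 (r>0 drops 1)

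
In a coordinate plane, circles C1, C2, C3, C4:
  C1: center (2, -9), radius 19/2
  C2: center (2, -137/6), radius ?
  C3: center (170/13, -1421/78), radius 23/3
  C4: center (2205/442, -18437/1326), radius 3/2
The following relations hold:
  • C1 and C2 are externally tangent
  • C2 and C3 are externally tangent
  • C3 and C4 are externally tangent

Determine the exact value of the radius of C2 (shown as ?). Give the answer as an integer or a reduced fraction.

1. [ext C1·C2]  r_C2² + 19r_C2 − 910/9 = 0  ⇒  r_C2 = 13/3 (r>0 drops 1)
2. [ext C2·C3]  r_C2² + (46/3)r_C2 − 767/9 = 0  ⇒  r_C2 = 13/3 (r>0 drops 1)

13/3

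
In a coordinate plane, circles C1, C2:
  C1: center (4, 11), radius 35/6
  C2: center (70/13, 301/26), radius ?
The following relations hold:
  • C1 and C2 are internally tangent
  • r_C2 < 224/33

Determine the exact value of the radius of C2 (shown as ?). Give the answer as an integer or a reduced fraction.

1. [int C1,C2]  r_C2² − (35/3)r_C2 + 286/9 = 0  ⇒  r_C2 = 13/3 or 22/3
2. given r_C2 < 224/33: keep 13/3

13/3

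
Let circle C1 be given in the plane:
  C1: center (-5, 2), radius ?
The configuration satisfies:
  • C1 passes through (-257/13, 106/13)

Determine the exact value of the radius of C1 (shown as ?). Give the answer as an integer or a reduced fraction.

1. [C1∋P]  r_C1² − 256 = 0  ⇒  r_C1 = 16 (r>0 drops 1)

16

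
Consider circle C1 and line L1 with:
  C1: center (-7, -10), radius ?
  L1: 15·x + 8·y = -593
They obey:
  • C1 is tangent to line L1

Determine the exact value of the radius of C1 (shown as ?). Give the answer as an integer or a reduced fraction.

1. [C1‖L1]  r_C1² − 576 = 0  ⇒  r_C1 = 24 (r>0 drops 1)

24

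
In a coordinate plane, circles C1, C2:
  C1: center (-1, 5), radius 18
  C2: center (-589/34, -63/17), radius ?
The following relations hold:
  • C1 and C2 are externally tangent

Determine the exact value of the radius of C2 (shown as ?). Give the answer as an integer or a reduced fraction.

1. [ext C1·C2]  r_C2² + 36r_C2 − 73/4 = 0  ⇒  r_C2 = 1/2 (r>0 drops 1)

1/2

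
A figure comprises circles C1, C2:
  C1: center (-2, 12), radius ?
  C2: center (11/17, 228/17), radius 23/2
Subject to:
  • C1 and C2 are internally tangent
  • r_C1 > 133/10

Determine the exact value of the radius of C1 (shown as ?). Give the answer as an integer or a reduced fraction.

29/2

1. [int C1,C2]  r_C1² − 23r_C1 + 493/4 = 0  ⇒  r_C1 = 17/2 or 29/2
2. given r_C1 > 133/10: keep 29/2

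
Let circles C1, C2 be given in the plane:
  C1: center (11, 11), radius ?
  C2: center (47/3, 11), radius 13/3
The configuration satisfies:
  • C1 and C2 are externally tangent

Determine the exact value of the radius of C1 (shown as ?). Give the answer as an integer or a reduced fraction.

1/3

1. [ext C1·C2]  r_C1² + (26/3)r_C1 − 3 = 0  ⇒  r_C1 = 1/3 (r>0 drops 1)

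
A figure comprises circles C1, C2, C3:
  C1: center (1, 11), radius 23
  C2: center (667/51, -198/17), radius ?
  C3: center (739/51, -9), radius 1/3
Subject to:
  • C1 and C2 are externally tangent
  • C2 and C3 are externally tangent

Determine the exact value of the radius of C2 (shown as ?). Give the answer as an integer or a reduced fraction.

8/3

1. [ext C1·C2]  r_C2² + 46r_C2 − 1168/9 = 0  ⇒  r_C2 = 8/3 (r>0 drops 1)
2. [ext C2·C3]  r_C2² + (2/3)r_C2 − 80/9 = 0  ⇒  r_C2 = 8/3 (r>0 drops 1)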